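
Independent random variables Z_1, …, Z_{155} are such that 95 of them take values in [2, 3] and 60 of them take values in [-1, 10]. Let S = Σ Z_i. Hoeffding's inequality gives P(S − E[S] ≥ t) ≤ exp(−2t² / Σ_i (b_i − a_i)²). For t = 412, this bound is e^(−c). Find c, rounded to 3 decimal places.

Σ(b_i − a_i)² = 95·1² + 60·11² = 7355.
c = 2t² / 7355 = 2·412² / 7355 = 46.1574.

46.157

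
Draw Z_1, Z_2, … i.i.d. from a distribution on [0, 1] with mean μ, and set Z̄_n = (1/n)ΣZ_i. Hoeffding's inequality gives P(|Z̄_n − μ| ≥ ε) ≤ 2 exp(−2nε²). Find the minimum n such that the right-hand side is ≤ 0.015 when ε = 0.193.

66

Require 2·exp(−2nε²) ≤ 0.015, i.e. 2nε² ≥ ln(2/0.015) = 4.892852.
So n ≥ 4.892852 / (2·0.193²) = 65.678.
The smallest integer n is 66.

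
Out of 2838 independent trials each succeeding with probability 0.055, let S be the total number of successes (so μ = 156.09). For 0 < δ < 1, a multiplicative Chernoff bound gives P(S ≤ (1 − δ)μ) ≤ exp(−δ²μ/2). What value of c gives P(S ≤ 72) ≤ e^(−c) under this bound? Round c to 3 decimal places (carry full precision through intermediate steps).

Write 72 = (1 − δ)μ, so δ = 1 − 72/156.09 = 0.5387277…
Then the exponent is δ²μ/2 = (μ − 72)²/(2μ) = 22.650804.

22.651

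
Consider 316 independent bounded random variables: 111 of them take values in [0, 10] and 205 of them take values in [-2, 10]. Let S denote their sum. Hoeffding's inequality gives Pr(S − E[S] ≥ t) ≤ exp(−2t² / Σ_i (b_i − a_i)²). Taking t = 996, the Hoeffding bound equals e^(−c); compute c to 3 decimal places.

48.844

Σ(b_i − a_i)² = 111·10² + 205·12² = 40620.
c = 2t² / 40620 = 2·996² / 40620 = 48.8437.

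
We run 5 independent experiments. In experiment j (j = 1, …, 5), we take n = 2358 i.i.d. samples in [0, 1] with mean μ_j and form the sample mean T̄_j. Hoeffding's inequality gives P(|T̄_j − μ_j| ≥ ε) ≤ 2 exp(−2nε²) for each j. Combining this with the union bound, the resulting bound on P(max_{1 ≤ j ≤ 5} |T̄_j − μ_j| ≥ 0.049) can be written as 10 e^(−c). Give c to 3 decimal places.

11.323

Union bound over the 5 events: P(max_{1 ≤ j ≤ 5} |T̄_j − μ_j| ≥ 0.049) ≤ 5·2·exp(−2nε²) = 10 exp(−2·2358·0.049²).
So c = 2·2358·0.049² = 11.3231.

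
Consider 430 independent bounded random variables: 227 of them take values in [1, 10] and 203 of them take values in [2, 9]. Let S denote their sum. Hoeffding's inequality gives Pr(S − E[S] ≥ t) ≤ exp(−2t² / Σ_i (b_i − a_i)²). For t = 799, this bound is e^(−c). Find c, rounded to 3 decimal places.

Σ(b_i − a_i)² = 227·9² + 203·7² = 28334.
c = 2t² / 28334 = 2·799² / 28334 = 45.0625.

45.063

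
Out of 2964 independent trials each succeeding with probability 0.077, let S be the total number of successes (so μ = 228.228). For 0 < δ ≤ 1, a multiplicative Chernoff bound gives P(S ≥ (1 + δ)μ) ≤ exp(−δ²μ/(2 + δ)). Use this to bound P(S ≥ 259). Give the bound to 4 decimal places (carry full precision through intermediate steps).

Write 259 = (1 + δ)μ, so δ = 259/228.228 − 1 = 0.1348301…
Then the exponent is δ²μ/(2 + δ) = (259 − μ)² / (μ·(2 + δ)) = 1.943476.
Bound = exp(−1.943476) = 0.14321.

0.1432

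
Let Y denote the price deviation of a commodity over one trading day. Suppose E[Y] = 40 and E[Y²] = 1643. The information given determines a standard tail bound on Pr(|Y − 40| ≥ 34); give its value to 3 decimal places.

0.037

The first two moments determine the variance, so Chebyshev's inequality is the sharpest standard bound available.
Var(Y) = E[Y²] − (E[Y])² = 1643 − 1600 = 43.
Chebyshev's inequality: Pr(|Y − μ| ≥ t) ≤ Var(Y)/t² = 43/1156 = 0.0372.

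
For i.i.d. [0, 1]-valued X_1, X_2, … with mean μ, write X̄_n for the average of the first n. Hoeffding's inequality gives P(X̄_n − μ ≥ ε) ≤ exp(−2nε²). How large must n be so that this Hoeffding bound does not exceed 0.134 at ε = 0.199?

Require exp(−2nε²) ≤ 0.134, i.e. 2nε² ≥ ln(1/0.134) = 2.009915.
So n ≥ 2.009915 / (2·0.199²) = 25.377.
The smallest integer n is 26.

26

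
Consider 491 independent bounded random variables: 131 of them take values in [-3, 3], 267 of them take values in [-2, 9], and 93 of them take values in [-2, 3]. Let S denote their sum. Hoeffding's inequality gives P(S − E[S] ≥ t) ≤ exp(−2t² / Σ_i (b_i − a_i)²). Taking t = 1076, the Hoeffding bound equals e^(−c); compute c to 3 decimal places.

Σ(b_i − a_i)² = 131·6² + 267·11² + 93·5² = 39348.
c = 2t² / 39348 = 2·1076² / 39348 = 58.8480.

58.848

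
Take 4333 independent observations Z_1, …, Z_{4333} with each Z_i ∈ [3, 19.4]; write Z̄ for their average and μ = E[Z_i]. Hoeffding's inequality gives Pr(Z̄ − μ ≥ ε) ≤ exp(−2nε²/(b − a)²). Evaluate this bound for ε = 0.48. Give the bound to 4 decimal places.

0.0006

Exponent: 2nε²/(b − a)² = 2·4333·0.48² / 16.4² = 7.42358.
Bound = exp(−7.42358) = 0.00060.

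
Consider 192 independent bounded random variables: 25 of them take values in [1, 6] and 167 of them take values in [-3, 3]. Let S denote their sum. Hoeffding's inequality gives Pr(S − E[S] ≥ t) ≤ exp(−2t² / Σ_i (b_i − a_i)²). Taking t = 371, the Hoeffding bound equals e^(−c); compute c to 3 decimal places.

Σ(b_i − a_i)² = 25·5² + 167·6² = 6637.
c = 2t² / 6637 = 2·371² / 6637 = 41.4769.

41.477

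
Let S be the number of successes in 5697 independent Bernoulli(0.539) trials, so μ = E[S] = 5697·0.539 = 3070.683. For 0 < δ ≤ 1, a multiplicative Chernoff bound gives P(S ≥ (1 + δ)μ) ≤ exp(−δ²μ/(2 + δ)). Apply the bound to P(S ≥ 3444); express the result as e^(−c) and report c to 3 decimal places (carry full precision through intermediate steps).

Write 3444 = (1 + δ)μ, so δ = 3444/3070.683 − 1 = 0.1215746…
Then the exponent is δ²μ/(2 + δ) = (3444 − μ)² / (μ·(2 + δ)) = 21.392535.

21.393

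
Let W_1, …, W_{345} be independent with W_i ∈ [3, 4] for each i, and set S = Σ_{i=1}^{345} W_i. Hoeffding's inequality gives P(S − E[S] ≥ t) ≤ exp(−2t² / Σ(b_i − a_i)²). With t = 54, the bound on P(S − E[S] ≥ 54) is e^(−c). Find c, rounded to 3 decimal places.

Σ(b_i − a_i)² = 345·(1)² = 345.
c = 2t²/345 = 2·54²/345 = 16.9043.

16.904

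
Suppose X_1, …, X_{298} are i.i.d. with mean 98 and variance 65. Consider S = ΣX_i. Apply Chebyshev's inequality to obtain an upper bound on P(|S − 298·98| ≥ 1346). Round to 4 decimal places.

0.0107

Var(S) = n·Var(X_i) = 298·65 = 19370.
Chebyshev: P(|S − 298·98| ≥ 1346) ≤ Var(S)/1346² = 19370/1811716 = 0.0107.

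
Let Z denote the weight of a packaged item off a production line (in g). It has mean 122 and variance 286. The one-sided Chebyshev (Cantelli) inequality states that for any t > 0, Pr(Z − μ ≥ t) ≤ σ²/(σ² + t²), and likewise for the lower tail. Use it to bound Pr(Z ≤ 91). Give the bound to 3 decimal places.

Here σ² = 286 and t = 31, so σ² + t² = 1247.
Cantelli's bound: 286/1247 = 0.2294.

0.229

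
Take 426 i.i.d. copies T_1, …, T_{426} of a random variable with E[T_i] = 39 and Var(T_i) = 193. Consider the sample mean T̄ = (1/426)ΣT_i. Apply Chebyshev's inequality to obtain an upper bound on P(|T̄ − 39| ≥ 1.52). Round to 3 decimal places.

0.196

Var(T̄) = Var(T_i)/n = 193/426 = 0.45305.
Chebyshev: P(|T̄ − 39| ≥ 1.52) ≤ Var(T̄)/(1.52)² = 193/(426·1.52²) = 0.1961.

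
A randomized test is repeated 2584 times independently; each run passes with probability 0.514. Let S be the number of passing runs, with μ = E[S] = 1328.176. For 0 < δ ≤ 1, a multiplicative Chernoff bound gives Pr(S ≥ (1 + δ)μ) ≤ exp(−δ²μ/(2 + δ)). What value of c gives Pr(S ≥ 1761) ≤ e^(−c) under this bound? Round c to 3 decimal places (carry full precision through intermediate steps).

Write 1761 = (1 + δ)μ, so δ = 1761/1328.176 − 1 = 0.3258785…
Then the exponent is δ²μ/(2 + δ) = (1761 − μ)² / (μ·(2 + δ)) = 60.642908.

60.643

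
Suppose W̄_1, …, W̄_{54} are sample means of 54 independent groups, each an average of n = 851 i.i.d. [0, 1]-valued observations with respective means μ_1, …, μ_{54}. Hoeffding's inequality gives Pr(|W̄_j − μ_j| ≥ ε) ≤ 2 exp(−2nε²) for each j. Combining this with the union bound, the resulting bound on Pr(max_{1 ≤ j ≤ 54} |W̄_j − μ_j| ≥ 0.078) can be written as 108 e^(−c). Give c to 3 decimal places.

10.355

Union bound over the 54 events: Pr(max_{1 ≤ j ≤ 54} |W̄_j − μ_j| ≥ 0.078) ≤ 54·2·exp(−2nε²) = 108 exp(−2·851·0.078²).
So c = 2·851·0.078² = 10.3550.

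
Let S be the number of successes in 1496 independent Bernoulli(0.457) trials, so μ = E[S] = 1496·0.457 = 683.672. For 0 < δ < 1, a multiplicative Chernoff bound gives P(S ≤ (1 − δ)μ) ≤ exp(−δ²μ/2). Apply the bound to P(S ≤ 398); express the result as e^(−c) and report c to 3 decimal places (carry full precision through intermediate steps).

59.684

Write 398 = (1 − δ)μ, so δ = 1 − 398/683.672 = 0.4178495…
Then the exponent is δ²μ/2 = (μ − 398)²/(2μ) = 59.683950.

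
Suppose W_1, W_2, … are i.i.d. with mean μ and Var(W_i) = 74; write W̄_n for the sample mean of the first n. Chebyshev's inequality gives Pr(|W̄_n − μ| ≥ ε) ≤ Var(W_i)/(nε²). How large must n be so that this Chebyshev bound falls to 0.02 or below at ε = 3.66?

277

Require 74/(n·3.66²) ≤ 0.02, i.e. n ≥ 74/(0.02·3.66²) = 276.210.
The smallest integer n is 277.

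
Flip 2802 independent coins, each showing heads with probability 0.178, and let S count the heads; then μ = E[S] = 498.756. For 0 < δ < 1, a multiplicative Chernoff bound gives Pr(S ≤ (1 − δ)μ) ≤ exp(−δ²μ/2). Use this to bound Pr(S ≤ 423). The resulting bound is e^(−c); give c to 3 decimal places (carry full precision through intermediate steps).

Write 423 = (1 − δ)μ, so δ = 1 − 423/498.756 = 0.1518899…
Then the exponent is δ²μ/2 = (μ − 423)²/(2μ) = 5.753286.

5.753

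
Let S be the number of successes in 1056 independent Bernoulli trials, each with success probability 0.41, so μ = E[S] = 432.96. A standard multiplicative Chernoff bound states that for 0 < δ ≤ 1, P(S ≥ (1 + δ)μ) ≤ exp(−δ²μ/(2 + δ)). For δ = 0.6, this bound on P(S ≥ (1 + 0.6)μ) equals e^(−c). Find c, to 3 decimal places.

c = δ²μ/(2 + δ) = 0.6²·432.96/(2 + 0.6) = 59.9483.

59.948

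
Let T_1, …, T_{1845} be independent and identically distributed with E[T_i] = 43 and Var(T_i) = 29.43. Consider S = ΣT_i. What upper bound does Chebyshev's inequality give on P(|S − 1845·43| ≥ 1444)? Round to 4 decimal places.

0.0260

Var(S) = n·Var(T_i) = 1845·29.43 = 54298.35.
Chebyshev: P(|S − 1845·43| ≥ 1444) ≤ Var(S)/1444² = 54298.35/2085136 = 0.0260.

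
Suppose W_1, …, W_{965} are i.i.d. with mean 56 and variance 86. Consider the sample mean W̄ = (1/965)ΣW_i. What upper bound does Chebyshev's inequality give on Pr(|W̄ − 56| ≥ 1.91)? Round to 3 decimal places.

Var(W̄) = Var(W_i)/n = 86/965 = 0.089119.
Chebyshev: Pr(|W̄ − 56| ≥ 1.91) ≤ Var(W̄)/(1.91)² = 86/(965·1.91²) = 0.0244.

0.024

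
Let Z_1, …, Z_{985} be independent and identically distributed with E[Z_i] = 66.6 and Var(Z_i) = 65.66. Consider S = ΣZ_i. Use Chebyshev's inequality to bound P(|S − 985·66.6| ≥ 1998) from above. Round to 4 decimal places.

Var(S) = n·Var(Z_i) = 985·65.66 = 64675.1.
Chebyshev: P(|S − 985·66.6| ≥ 1998) ≤ Var(S)/1998² = 64675.1/3992004 = 0.0162.

0.0162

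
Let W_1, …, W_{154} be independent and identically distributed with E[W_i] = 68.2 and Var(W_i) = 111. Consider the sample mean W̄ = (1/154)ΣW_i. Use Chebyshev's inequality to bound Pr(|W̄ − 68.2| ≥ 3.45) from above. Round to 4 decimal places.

Var(W̄) = Var(W_i)/n = 111/154 = 0.72078.
Chebyshev: Pr(|W̄ − 68.2| ≥ 3.45) ≤ Var(W̄)/(3.45)² = 111/(154·3.45²) = 0.0606.

0.0606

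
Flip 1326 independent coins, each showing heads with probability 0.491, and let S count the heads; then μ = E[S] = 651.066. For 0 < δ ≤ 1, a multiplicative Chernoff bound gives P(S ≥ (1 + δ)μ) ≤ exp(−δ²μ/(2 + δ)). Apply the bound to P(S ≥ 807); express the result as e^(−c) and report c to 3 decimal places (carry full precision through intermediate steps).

Write 807 = (1 + δ)μ, so δ = 807/651.066 − 1 = 0.2395057…
Then the exponent is δ²μ/(2 + δ) = (807 − μ)² / (μ·(2 + δ)) = 16.676483.

16.676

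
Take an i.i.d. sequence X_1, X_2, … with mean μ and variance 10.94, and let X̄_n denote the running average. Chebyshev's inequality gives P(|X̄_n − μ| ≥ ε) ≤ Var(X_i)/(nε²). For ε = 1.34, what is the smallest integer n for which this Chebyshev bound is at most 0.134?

Require 10.94/(n·1.34²) ≤ 0.134, i.e. n ≥ 10.94/(0.134·1.34²) = 45.468.
The smallest integer n is 46.

46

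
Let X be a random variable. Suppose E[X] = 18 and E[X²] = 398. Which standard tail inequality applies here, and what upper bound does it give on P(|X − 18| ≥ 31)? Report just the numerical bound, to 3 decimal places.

0.077

The first two moments determine the variance, so Chebyshev's inequality is the sharpest standard bound available.
Var(X) = E[X²] − (E[X])² = 398 − 324 = 74.
Chebyshev's inequality: P(|X − μ| ≥ t) ≤ Var(X)/t² = 74/961 = 0.0770.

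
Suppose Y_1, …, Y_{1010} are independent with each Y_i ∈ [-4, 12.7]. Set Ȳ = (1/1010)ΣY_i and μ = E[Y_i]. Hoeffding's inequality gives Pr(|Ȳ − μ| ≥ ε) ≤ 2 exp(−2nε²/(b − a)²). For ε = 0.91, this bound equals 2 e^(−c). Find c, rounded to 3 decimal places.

5.998

c = 2nε²/(b − a)² = 2·1010·0.91² / 16.7² = 5.9979.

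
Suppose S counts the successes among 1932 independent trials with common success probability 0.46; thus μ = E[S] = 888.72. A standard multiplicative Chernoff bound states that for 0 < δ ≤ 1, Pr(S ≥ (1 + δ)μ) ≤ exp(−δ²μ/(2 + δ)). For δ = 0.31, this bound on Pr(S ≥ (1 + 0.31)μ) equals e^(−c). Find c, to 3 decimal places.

c = δ²μ/(2 + δ) = 0.31²·888.72/(2 + 0.31) = 36.9723.

36.972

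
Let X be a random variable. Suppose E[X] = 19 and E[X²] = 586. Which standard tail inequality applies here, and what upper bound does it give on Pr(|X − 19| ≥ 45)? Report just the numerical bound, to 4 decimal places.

0.1111

The first two moments determine the variance, so Chebyshev's inequality is the sharpest standard bound available.
Var(X) = E[X²] − (E[X])² = 586 − 361 = 225.
Chebyshev's inequality: Pr(|X − μ| ≥ t) ≤ Var(X)/t² = 225/2025 = 0.1111.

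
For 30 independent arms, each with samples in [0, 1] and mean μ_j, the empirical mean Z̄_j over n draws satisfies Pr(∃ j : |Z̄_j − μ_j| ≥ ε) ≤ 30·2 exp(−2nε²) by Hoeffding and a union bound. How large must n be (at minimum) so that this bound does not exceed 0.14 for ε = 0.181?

93

Need 2·30·exp(−2nε²) ≤ 0.14, i.e. exp(−2nε²) ≤ 0.14/60.
So 2nε² ≥ ln(60/0.14) = 6.060457.
Hence n ≥ 6.060457/(2·0.181²) = 92.495.
The smallest integer n is 93.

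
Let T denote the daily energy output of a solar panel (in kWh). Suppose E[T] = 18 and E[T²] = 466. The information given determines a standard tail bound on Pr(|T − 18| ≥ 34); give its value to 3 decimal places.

0.123

The first two moments determine the variance, so Chebyshev's inequality is the sharpest standard bound available.
Var(T) = E[T²] − (E[T])² = 466 − 324 = 142.
Chebyshev's inequality: Pr(|T − μ| ≥ t) ≤ Var(T)/t² = 142/1156 = 0.1228.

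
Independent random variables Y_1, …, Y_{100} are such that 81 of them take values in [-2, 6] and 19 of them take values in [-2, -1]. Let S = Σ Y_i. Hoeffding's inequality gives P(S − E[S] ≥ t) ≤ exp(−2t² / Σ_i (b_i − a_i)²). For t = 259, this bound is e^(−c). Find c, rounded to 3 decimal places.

25.786

Σ(b_i − a_i)² = 81·8² + 19·1² = 5203.
c = 2t² / 5203 = 2·259² / 5203 = 25.7855.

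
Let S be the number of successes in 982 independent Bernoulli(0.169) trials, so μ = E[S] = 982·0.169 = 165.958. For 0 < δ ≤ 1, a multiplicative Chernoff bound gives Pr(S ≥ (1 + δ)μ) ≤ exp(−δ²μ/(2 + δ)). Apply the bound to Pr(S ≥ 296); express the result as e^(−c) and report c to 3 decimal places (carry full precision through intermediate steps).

Write 296 = (1 + δ)μ, so δ = 296/165.958 − 1 = 0.7835838…
Then the exponent is δ²μ/(2 + δ) = (296 − μ)² / (μ·(2 + δ)) = 36.607055.

36.607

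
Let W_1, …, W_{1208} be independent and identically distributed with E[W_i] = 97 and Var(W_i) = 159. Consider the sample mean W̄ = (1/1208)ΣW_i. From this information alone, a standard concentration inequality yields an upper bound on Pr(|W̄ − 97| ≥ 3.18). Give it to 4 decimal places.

0.0130

With mean and variance of each term known, Chebyshev's inequality bounds the deviation of the sum (or sample mean).
Var(W̄) = Var(W_i)/n = 159/1208 = 0.13162.
Chebyshev: Pr(|W̄ − 97| ≥ 3.18) ≤ Var(W̄)/(3.18)² = 159/(1208·3.18²) = 0.0130.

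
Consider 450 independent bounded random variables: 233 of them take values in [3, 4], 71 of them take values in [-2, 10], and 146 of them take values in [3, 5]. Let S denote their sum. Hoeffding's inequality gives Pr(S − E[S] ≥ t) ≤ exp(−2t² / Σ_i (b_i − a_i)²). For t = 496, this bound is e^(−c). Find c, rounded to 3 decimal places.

Σ(b_i − a_i)² = 233·1² + 71·12² + 146·2² = 11041.
c = 2t² / 11041 = 2·496² / 11041 = 44.5641.

44.564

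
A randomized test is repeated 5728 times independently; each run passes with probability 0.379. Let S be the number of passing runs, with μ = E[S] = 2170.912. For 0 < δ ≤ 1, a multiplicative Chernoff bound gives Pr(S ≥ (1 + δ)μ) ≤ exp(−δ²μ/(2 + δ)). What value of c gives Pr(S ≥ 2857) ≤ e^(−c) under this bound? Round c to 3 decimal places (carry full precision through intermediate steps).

93.621

Write 2857 = (1 + δ)μ, so δ = 2857/2170.912 − 1 = 0.3160368…
Then the exponent is δ²μ/(2 + δ) = (2857 − μ)² / (μ·(2 + δ)) = 93.620720.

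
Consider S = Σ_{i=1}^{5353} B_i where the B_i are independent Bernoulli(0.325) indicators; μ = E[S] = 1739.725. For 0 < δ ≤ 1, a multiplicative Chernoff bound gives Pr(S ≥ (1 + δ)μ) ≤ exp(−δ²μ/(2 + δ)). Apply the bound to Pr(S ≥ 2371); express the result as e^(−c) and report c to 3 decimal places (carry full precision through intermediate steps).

96.944

Write 2371 = (1 + δ)μ, so δ = 2371/1739.725 − 1 = 0.3628591…
Then the exponent is δ²μ/(2 + δ) = (2371 − μ)² / (μ·(2 + δ)) = 96.943514.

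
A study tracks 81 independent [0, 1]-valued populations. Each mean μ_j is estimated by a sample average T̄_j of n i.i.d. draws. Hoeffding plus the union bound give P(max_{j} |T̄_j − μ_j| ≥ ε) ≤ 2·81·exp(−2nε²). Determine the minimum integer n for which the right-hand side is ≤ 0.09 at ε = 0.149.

169

Need 2·81·exp(−2nε²) ≤ 0.09, i.e. exp(−2nε²) ≤ 0.09/162.
So 2nε² ≥ ln(162/0.09) = 7.495542.
Hence n ≥ 7.495542/(2·0.149²) = 168.811.
The smallest integer n is 169.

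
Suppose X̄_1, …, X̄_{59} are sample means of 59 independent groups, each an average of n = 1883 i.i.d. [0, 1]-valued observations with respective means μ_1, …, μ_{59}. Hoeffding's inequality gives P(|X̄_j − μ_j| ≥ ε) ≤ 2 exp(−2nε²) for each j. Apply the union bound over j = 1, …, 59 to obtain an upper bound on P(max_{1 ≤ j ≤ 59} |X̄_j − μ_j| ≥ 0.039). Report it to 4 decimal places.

0.3839

Per-experiment Hoeffding bound: 2·exp(−2·1883·0.039²) = 2·exp(−5.72809) = 0.0065066.
Union bound over 59 events: 59·0.0065066 = 0.38389.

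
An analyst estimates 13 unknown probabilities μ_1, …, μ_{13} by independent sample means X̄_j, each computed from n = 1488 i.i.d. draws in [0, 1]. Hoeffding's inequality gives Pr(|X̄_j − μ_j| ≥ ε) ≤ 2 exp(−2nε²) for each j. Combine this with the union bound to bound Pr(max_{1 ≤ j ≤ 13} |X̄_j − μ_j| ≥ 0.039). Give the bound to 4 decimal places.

0.2813

Per-experiment Hoeffding bound: 2·exp(−2·1488·0.039²) = 2·exp(−4.52650) = 0.021637.
Union bound over 13 events: 13·0.021637 = 0.28128.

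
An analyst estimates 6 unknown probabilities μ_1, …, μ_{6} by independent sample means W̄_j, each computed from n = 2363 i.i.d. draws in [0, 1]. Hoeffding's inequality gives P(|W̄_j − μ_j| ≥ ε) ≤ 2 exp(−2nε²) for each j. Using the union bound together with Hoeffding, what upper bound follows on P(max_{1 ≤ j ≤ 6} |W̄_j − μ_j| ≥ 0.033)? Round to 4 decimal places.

0.0698

Per-experiment Hoeffding bound: 2·exp(−2·2363·0.033²) = 2·exp(−5.14661) = 0.011638.
Union bound over 6 events: 6·0.011638 = 0.06983.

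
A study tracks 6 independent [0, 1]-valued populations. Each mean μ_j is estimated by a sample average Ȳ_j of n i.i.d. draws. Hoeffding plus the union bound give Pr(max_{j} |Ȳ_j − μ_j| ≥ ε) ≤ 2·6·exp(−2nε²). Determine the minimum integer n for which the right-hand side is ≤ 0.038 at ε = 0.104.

267

Need 2·6·exp(−2nε²) ≤ 0.038, i.e. exp(−2nε²) ≤ 0.038/12.
So 2nε² ≥ ln(12/0.038) = 5.755076.
Hence n ≥ 5.755076/(2·0.104²) = 266.045.
The smallest integer n is 267.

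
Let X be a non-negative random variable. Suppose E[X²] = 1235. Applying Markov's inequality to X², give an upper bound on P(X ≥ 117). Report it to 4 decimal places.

0.0902

Since X ≥ 0, the event {X ≥ 117} is the same as {X² ≥ 13689}.
Markov's inequality applied to X² gives P(X² ≥ 13689) ≤ E[X²]/13689 = 1235/13689 = 0.0902.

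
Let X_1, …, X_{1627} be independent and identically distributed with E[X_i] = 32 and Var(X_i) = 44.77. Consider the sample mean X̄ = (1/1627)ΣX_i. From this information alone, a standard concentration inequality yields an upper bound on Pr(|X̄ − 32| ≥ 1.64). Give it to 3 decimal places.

0.010

With mean and variance of each term known, Chebyshev's inequality bounds the deviation of the sum (or sample mean).
Var(X̄) = Var(X_i)/n = 44.77/1627 = 0.027517.
Chebyshev: Pr(|X̄ − 32| ≥ 1.64) ≤ Var(X̄)/(1.64)² = 44.77/(1627·1.64²) = 0.0102.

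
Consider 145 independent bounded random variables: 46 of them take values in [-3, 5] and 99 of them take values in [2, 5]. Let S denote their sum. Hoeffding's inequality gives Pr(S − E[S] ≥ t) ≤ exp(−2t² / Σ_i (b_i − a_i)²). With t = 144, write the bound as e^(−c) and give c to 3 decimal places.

Σ(b_i − a_i)² = 46·8² + 99·3² = 3835.
c = 2t² / 3835 = 2·144² / 3835 = 10.8141.

10.814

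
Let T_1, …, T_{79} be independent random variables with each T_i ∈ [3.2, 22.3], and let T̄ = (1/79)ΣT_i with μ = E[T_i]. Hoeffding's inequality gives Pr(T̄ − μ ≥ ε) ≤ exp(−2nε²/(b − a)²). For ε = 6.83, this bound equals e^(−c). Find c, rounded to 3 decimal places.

20.204

c = 2nε²/(b − a)² = 2·79·6.83² / 19.1² = 20.2037.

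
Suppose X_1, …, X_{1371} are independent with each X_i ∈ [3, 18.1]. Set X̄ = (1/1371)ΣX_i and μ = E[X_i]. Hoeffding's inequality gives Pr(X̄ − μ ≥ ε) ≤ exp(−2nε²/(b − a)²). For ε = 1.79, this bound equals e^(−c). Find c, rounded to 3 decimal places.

38.532

c = 2nε²/(b − a)² = 2·1371·1.79² / 15.1² = 38.5318.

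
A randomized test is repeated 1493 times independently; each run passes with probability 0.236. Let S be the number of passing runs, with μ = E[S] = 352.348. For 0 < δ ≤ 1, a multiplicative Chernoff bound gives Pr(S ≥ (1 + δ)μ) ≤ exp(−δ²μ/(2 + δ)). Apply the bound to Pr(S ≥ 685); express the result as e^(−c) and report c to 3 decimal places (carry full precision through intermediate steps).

106.673

Write 685 = (1 + δ)μ, so δ = 685/352.348 − 1 = 0.9441007…
Then the exponent is δ²μ/(2 + δ) = (685 − μ)² / (μ·(2 + δ)) = 106.673318.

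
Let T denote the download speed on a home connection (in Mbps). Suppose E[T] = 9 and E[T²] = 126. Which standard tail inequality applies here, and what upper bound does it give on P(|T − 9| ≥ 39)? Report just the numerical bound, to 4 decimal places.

0.0296

The first two moments determine the variance, so Chebyshev's inequality is the sharpest standard bound available.
Var(T) = E[T²] − (E[T])² = 126 − 81 = 45.
Chebyshev's inequality: P(|T − μ| ≥ t) ≤ Var(T)/t² = 45/1521 = 0.0296.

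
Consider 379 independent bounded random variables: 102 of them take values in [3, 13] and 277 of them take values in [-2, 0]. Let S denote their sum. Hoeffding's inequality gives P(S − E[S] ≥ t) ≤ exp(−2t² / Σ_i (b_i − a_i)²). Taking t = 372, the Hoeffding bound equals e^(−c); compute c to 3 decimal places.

Σ(b_i − a_i)² = 102·10² + 277·2² = 11308.
c = 2t² / 11308 = 2·372² / 11308 = 24.4754.

24.475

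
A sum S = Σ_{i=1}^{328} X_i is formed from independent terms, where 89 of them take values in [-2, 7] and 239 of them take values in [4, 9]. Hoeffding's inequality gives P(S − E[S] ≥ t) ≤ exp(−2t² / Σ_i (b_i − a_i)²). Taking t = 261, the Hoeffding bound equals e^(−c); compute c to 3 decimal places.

Σ(b_i − a_i)² = 89·9² + 239·5² = 13184.
c = 2t² / 13184 = 2·261² / 13184 = 10.3339.

10.334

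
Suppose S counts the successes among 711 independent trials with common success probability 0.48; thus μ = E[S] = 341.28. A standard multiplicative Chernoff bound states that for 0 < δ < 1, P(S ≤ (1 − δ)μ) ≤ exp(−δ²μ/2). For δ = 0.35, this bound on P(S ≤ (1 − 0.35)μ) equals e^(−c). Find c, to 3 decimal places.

c = δ²μ/2 = 0.35²·341.28/2 = 20.9034.

20.903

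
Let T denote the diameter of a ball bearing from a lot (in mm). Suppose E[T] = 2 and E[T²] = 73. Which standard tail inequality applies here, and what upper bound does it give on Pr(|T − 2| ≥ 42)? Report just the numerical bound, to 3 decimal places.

The first two moments determine the variance, so Chebyshev's inequality is the sharpest standard bound available.
Var(T) = E[T²] − (E[T])² = 73 − 4 = 69.
Chebyshev's inequality: Pr(|T − μ| ≥ t) ≤ Var(T)/t² = 69/1764 = 0.0391.

0.039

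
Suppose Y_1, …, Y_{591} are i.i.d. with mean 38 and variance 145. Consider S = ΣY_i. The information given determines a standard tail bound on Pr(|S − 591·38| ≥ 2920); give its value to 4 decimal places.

0.0101

With mean and variance of each term known, Chebyshev's inequality bounds the deviation of the sum (or sample mean).
Var(S) = n·Var(Y_i) = 591·145 = 85695.
Chebyshev: Pr(|S − 591·38| ≥ 2920) ≤ Var(S)/2920² = 85695/8526400 = 0.0101.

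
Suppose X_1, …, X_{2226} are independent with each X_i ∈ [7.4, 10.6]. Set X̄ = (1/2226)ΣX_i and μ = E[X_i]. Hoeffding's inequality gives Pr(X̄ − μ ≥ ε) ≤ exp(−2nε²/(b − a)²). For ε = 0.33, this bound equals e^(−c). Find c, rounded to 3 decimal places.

c = 2nε²/(b − a)² = 2·2226·0.33² / 3.2² = 47.3460.

47.346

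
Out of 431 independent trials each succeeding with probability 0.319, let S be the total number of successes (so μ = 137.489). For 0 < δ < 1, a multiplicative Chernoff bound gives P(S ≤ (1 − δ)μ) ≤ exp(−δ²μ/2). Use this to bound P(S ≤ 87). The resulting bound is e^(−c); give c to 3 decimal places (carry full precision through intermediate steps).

Write 87 = (1 − δ)μ, so δ = 1 − 87/137.489 = 0.3672221…
Then the exponent is δ²μ/2 = (μ − 87)²/(2μ) = 9.270338.

9.270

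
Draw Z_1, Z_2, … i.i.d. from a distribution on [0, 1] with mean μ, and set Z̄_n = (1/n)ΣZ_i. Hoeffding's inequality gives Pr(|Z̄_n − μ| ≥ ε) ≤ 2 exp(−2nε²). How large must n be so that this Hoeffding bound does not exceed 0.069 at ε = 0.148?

77

Require 2·exp(−2nε²) ≤ 0.069, i.e. 2nε² ≥ ln(2/0.069) = 3.366796.
So n ≥ 3.366796 / (2·0.148²) = 76.853.
The smallest integer n is 77.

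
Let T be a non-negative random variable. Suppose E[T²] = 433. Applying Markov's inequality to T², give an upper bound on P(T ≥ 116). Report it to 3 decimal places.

0.032

Since T ≥ 0, the event {T ≥ 116} is the same as {T² ≥ 13456}.
Markov's inequality applied to T² gives P(T² ≥ 13456) ≤ E[T²]/13456 = 433/13456 = 0.0322.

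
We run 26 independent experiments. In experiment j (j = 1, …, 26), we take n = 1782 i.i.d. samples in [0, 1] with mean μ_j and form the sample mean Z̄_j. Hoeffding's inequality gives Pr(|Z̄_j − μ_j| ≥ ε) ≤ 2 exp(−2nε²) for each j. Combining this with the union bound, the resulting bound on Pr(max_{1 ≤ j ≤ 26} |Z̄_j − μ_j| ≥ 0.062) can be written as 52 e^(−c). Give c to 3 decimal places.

13.700

Union bound over the 26 events: Pr(max_{1 ≤ j ≤ 26} |Z̄_j − μ_j| ≥ 0.062) ≤ 26·2·exp(−2nε²) = 52 exp(−2·1782·0.062²).
So c = 2·1782·0.062² = 13.7000.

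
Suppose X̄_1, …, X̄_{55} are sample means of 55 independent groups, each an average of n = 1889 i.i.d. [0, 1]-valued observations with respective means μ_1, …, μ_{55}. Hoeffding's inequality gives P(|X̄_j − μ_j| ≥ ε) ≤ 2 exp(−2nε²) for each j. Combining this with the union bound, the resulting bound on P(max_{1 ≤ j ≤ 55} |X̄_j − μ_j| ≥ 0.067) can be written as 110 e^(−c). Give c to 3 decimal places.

Union bound over the 55 events: P(max_{1 ≤ j ≤ 55} |X̄_j − μ_j| ≥ 0.067) ≤ 55·2·exp(−2nε²) = 110 exp(−2·1889·0.067²).
So c = 2·1889·0.067² = 16.9594.

16.959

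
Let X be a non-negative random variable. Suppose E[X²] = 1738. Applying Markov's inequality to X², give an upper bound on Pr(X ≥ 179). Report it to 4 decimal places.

0.0542

Since X ≥ 0, the event {X ≥ 179} is the same as {X² ≥ 32041}.
Markov's inequality applied to X² gives Pr(X² ≥ 32041) ≤ E[X²]/32041 = 1738/32041 = 0.0542.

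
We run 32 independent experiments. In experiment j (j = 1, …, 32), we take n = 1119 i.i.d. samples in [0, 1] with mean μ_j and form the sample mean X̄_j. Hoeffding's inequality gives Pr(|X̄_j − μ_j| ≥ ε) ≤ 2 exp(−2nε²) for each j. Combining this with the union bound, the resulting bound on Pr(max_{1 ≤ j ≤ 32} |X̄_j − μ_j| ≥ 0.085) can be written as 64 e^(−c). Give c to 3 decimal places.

16.170

Union bound over the 32 events: Pr(max_{1 ≤ j ≤ 32} |X̄_j − μ_j| ≥ 0.085) ≤ 32·2·exp(−2nε²) = 64 exp(−2·1119·0.085²).
So c = 2·1119·0.085² = 16.1696.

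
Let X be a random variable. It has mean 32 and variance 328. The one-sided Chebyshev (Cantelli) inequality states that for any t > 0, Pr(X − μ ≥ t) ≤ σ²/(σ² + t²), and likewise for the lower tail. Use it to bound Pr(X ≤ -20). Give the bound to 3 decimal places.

0.108

Here σ² = 328 and t = 52, so σ² + t² = 3032.
Cantelli's bound: 328/3032 = 0.1082.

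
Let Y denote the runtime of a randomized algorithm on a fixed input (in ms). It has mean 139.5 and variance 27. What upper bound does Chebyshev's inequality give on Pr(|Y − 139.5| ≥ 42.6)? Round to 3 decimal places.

Chebyshev: Pr(|Y − μ| ≥ t) ≤ Var(Y)/t².
Bound = 27 / 1814.76 = 0.0149.

0.015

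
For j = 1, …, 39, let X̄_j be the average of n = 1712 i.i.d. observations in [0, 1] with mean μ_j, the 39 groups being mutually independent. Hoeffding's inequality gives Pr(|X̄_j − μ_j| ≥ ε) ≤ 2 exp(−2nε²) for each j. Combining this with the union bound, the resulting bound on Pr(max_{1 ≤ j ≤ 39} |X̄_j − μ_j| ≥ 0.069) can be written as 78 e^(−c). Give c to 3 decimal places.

16.302

Union bound over the 39 events: Pr(max_{1 ≤ j ≤ 39} |X̄_j − μ_j| ≥ 0.069) ≤ 39·2·exp(−2nε²) = 78 exp(−2·1712·0.069²).
So c = 2·1712·0.069² = 16.3017.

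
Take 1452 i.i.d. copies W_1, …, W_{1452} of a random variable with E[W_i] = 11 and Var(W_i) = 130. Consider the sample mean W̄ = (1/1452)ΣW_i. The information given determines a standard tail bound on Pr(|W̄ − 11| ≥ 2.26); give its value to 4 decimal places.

0.0175

With mean and variance of each term known, Chebyshev's inequality bounds the deviation of the sum (or sample mean).
Var(W̄) = Var(W_i)/n = 130/1452 = 0.089532.
Chebyshev: Pr(|W̄ − 11| ≥ 2.26) ≤ Var(W̄)/(2.26)² = 130/(1452·2.26²) = 0.0175.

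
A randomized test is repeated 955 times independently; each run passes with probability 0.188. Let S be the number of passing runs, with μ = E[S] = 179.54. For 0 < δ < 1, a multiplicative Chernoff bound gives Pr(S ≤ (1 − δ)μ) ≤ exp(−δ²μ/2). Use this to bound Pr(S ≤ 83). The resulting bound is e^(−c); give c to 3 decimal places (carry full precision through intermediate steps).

25.955

Write 83 = (1 − δ)μ, so δ = 1 − 83/179.54 = 0.5377075…
Then the exponent is δ²μ/2 = (μ − 83)²/(2μ) = 25.955140.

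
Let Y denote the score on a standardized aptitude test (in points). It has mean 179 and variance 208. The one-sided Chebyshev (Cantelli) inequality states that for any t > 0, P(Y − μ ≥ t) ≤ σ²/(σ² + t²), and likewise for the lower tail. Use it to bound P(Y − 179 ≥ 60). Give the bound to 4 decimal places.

Here σ² = 208 and t = 60, so σ² + t² = 3808.
Cantelli's bound: 208/3808 = 0.0546.

0.0546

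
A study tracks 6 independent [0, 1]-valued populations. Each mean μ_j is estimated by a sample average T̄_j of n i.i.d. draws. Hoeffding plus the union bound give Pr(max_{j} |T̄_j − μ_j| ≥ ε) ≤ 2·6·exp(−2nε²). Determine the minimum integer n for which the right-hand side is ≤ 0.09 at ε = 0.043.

1324

Need 2·6·exp(−2nε²) ≤ 0.09, i.e. exp(−2nε²) ≤ 0.09/12.
So 2nε² ≥ ln(12/0.09) = 4.892852.
Hence n ≥ 4.892852/(2·0.043²) = 1323.108.
The smallest integer n is 1324.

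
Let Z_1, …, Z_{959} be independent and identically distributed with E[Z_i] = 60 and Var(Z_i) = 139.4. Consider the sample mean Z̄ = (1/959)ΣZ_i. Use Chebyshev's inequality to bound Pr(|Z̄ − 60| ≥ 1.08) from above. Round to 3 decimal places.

Var(Z̄) = Var(Z_i)/n = 139.4/959 = 0.14536.
Chebyshev: Pr(|Z̄ − 60| ≥ 1.08) ≤ Var(Z̄)/(1.08)² = 139.4/(959·1.08²) = 0.1246.

0.125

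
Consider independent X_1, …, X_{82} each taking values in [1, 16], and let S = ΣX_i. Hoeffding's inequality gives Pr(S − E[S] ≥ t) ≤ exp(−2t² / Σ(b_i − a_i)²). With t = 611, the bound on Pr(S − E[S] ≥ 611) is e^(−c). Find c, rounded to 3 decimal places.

40.468

Σ(b_i − a_i)² = 82·(15)² = 18450.
c = 2t²/18450 = 2·611²/18450 = 40.4684.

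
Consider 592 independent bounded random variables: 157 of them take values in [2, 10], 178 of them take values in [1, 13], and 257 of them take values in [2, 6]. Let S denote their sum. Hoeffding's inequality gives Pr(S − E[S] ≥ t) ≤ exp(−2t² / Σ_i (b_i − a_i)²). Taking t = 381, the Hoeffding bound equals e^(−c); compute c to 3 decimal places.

7.296

Σ(b_i − a_i)² = 157·8² + 178·12² + 257·4² = 39792.
c = 2t² / 39792 = 2·381² / 39792 = 7.2960.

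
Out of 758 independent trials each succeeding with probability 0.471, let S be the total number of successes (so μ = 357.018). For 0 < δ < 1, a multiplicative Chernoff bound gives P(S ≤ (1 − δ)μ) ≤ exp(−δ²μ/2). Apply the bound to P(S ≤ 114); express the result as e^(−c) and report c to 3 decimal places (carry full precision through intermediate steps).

82.710

Write 114 = (1 − δ)μ, so δ = 1 − 114/357.018 = 0.6806884…
Then the exponent is δ²μ/2 = (μ − 114)²/(2μ) = 82.709763.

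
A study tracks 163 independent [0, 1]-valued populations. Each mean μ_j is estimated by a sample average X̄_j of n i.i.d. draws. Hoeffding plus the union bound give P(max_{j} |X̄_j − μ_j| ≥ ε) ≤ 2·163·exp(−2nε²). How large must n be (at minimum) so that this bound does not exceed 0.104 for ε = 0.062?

1048

Need 2·163·exp(−2nε²) ≤ 0.104, i.e. exp(−2nε²) ≤ 0.104/326.
So 2nε² ≥ ln(326/0.104) = 8.050262.
Hence n ≥ 8.050262/(2·0.062²) = 1047.120.
The smallest integer n is 1048.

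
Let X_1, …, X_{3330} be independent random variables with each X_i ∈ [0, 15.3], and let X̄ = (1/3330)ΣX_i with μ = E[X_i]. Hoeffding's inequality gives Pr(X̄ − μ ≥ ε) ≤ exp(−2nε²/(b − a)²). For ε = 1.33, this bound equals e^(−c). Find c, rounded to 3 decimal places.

c = 2nε²/(b − a)² = 2·3330·1.33² / 15.3² = 50.3263.

50.326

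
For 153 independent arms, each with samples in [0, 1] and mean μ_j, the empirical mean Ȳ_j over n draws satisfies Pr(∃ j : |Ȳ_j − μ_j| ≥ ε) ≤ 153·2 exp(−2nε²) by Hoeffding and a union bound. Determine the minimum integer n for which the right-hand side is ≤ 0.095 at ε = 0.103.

Need 2·153·exp(−2nε²) ≤ 0.095, i.e. exp(−2nε²) ≤ 0.095/306.
So 2nε² ≥ ln(306/0.095) = 8.077463.
Hence n ≥ 8.077463/(2·0.103²) = 380.689.
The smallest integer n is 381.

381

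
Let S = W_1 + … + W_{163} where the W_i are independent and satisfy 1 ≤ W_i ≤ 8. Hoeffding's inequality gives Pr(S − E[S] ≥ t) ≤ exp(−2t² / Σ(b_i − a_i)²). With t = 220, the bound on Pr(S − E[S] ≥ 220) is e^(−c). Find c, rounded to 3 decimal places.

Σ(b_i − a_i)² = 163·(7)² = 7987.
c = 2t²/7987 = 2·220²/7987 = 12.1197.

12.120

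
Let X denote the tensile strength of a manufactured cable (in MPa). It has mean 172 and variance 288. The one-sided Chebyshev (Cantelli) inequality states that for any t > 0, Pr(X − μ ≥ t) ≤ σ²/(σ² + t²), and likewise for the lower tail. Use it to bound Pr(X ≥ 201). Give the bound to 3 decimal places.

Here σ² = 288 and t = 29, so σ² + t² = 1129.
Cantelli's bound: 288/1129 = 0.2551.

0.255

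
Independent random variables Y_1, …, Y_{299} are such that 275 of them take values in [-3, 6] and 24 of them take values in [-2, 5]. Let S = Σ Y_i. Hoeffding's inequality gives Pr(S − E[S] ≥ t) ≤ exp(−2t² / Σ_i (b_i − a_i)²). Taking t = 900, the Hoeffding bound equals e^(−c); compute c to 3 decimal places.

Σ(b_i − a_i)² = 275·9² + 24·7² = 23451.
c = 2t² / 23451 = 2·900² / 23451 = 69.0802.

69.080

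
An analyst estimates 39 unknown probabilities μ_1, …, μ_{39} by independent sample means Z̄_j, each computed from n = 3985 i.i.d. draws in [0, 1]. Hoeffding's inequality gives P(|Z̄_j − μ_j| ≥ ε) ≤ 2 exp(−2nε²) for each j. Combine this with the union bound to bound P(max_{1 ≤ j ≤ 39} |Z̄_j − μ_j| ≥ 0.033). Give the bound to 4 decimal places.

Per-experiment Hoeffding bound: 2·exp(−2·3985·0.033²) = 2·exp(−8.67933) = 0.00034013.
Union bound over 39 events: 39·0.00034013 = 0.01327.

0.0133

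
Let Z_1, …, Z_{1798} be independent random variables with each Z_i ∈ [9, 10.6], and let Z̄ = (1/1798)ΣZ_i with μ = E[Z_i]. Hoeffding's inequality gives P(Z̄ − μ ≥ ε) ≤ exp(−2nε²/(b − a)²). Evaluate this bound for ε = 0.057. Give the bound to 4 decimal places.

0.0104

Exponent: 2nε²/(b − a)² = 2·1798·0.057² / 1.6² = 4.56383.
Bound = exp(−4.56383) = 0.01042.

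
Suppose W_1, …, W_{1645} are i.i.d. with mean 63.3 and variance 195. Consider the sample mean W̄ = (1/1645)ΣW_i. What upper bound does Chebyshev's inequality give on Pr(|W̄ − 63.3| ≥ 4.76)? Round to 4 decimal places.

Var(W̄) = Var(W_i)/n = 195/1645 = 0.11854.
Chebyshev: Pr(|W̄ − 63.3| ≥ 4.76) ≤ Var(W̄)/(4.76)² = 195/(1645·4.76²) = 0.0052.

0.0052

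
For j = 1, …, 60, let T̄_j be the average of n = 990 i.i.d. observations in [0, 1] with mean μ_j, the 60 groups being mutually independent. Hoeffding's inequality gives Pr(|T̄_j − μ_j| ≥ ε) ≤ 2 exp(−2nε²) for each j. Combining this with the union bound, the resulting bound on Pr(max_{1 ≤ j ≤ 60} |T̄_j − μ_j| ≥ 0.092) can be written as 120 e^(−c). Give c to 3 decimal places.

Union bound over the 60 events: Pr(max_{1 ≤ j ≤ 60} |T̄_j − μ_j| ≥ 0.092) ≤ 60·2·exp(−2nε²) = 120 exp(−2·990·0.092²).
So c = 2·990·0.092² = 16.7587.

16.759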